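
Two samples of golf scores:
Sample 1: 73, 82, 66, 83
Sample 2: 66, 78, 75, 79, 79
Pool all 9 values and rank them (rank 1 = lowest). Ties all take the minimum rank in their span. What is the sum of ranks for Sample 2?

Sorted (ascending): 66, 66, 73, 75, 78, 79, 79, 82, 83
The 2 values of 66 occupy positions 1–2 → each gets rank 1.
The 2 values of 79 occupy positions 6–7 → each gets rank 6.
Sample 2 values → pooled ranks: 66→1, 78→5, 75→4, 79→6, 79→6
Rank sum = 1 + 5 + 4 + 6 + 6 = 22

22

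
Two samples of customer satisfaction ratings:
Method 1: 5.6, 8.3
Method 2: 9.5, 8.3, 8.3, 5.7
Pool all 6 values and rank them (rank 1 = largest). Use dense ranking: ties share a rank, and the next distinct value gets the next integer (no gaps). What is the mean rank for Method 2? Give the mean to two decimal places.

Sorted (descending): 9.5, 8.3, 8.3, 8.3, 5.7, 5.6
The 3 values of 8.3 share dense rank 2.
Remaining distinct values take the next consecutive integers.
Method 2 values → pooled ranks: 9.5→1, 8.3→2, 8.3→2, 5.7→3
Mean rank = (1 + 2 + 2 + 3) / 4 = 2.00

2.00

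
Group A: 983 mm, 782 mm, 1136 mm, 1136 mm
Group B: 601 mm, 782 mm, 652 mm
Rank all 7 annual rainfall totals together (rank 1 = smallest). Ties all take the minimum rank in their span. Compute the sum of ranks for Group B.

Sorted (ascending): 601, 652, 782, 782, 983, 1136, 1136
The 2 values of 782 occupy positions 3–4 → each gets rank 3.
The 2 values of 1136 occupy positions 6–7 → each gets rank 6.
Group B values → pooled ranks: 601→1, 782→3, 652→2
Rank sum = 1 + 3 + 2 = 6

6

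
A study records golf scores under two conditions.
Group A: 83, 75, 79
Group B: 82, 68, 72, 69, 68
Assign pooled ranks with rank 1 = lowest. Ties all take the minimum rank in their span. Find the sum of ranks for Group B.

16

Sorted (ascending): 68, 68, 69, 72, 75, 79, 82, 83
The 2 values of 68 occupy positions 1–2 → each gets rank 1.
Group B values → pooled ranks: 82→7, 68→1, 72→4, 69→3, 68→1
Rank sum = 7 + 1 + 4 + 3 + 1 = 16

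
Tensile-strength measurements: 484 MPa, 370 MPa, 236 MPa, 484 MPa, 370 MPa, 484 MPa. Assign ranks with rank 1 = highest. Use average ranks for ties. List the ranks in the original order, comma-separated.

Sorted (descending): 484, 484, 484, 370, 370, 236
The 3 values of 484 occupy positions 1–3 → average rank 2.
The 2 values of 370 occupy positions 4–5 → average rank (4+5)/2 = 4.5.

2, 4.5, 6, 2, 4.5, 2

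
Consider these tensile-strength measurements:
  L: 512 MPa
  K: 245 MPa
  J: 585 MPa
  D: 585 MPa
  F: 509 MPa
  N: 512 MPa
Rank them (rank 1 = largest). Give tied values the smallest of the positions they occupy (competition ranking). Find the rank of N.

Sorted (descending): 585, 585, 512, 512, 509, 245
The 2 values of 585 occupy positions 1–2 → each gets rank 1.
The 2 values of 512 occupy positions 3–4 → each gets rank 3.
N has value 512 MPa → rank 3.

3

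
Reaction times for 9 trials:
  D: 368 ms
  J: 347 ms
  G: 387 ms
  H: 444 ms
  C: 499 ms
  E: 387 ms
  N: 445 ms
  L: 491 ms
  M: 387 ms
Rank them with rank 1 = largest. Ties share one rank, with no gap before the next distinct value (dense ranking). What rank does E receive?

Sorted (descending): 499, 491, 445, 444, 387, 387, 387, 368, 347
The 3 values of 387 share dense rank 5.
Remaining distinct values take the next consecutive integers.
E has value 387 ms → rank 5.

5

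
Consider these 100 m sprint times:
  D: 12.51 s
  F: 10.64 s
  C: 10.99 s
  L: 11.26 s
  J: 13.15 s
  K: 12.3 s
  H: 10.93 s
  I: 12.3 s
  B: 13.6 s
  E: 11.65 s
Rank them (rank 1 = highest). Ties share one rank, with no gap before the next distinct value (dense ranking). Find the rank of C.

Sorted (descending): 13.6, 13.15, 12.51, 12.3, 12.3, 11.65, 11.26, 10.99, 10.93, 10.64
The 2 values of 12.3 share dense rank 4.
Remaining distinct values take the next consecutive integers.
C has value 10.99 s → rank 7.

7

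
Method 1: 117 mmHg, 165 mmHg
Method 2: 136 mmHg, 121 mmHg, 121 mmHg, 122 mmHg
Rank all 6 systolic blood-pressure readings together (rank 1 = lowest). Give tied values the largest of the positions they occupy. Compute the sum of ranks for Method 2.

Sorted (ascending): 117, 121, 121, 122, 136, 165
The 2 values of 121 occupy positions 2–3 → each gets rank 3.
Method 2 values → pooled ranks: 136→5, 121→3, 121→3, 122→4
Rank sum = 5 + 3 + 3 + 4 = 15

15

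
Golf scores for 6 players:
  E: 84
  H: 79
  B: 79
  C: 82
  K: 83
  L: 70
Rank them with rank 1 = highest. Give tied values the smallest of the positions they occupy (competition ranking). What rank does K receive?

Sorted (descending): 84, 83, 82, 79, 79, 70
The 2 values of 79 occupy positions 4–5 → each gets rank 4.
K has value 83 → rank 2.

2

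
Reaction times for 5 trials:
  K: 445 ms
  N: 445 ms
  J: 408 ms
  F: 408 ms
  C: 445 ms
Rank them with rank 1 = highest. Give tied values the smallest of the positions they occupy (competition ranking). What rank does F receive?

4

Sorted (descending): 445, 445, 445, 408, 408
The 3 values of 445 occupy positions 1–3 → each gets rank 1.
The 2 values of 408 occupy positions 4–5 → each gets rank 4.
F has value 408 ms → rank 4.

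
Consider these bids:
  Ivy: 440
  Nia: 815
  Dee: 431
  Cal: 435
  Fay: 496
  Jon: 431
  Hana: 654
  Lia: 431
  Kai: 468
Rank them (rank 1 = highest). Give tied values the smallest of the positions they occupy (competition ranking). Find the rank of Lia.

Sorted (descending): 815, 654, 496, 468, 440, 435, 431, 431, 431
The 3 values of 431 occupy positions 7–9 → each gets rank 7.
Lia has value 431 → rank 7.

7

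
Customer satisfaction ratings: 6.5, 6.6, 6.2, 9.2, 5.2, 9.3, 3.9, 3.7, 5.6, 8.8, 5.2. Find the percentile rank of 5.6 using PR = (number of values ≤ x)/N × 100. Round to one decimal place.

N = 11.
Strictly below 5.6: 4. Equal to 5.6: 1.
PR = 5/11 × 100 = 45.5

45.5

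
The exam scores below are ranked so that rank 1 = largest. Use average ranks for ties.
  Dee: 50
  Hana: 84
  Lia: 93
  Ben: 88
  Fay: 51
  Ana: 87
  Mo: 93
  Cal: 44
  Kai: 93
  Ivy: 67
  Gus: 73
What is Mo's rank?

Sorted (descending): 93, 93, 93, 88, 87, 84, 73, 67, 51, 50, 44
The 3 values of 93 occupy positions 1–3 → average rank 2.
Mo has value 93 → rank 2.

2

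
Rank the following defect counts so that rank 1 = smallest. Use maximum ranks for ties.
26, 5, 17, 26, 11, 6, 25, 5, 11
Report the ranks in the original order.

9, 2, 6, 9, 5, 3, 7, 2, 5

Sorted (ascending): 5, 5, 6, 11, 11, 17, 25, 26, 26
The 2 values of 5 occupy positions 1–2 → each gets rank 2.
The 2 values of 11 occupy positions 4–5 → each gets rank 5.
The 2 values of 26 occupy positions 8–9 → each gets rank 9.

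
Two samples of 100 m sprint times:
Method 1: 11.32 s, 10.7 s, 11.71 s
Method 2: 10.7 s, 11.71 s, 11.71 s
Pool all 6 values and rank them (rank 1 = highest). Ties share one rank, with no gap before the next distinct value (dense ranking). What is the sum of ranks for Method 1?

Sorted (descending): 11.71, 11.71, 11.71, 11.32, 10.7, 10.7
The 3 values of 11.71 share dense rank 1.
The 2 values of 10.7 share dense rank 3.
Remaining distinct values take the next consecutive integers.
Method 1 values → pooled ranks: 11.32→2, 10.7→3, 11.71→1
Rank sum = 2 + 3 + 1 = 6

6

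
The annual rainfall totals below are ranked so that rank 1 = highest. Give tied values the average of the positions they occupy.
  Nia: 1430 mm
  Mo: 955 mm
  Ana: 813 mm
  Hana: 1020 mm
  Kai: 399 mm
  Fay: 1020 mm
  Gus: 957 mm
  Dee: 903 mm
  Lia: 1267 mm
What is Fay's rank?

3.5

Sorted (descending): 1430, 1267, 1020, 1020, 957, 955, 903, 813, 399
The 2 values of 1020 occupy positions 3–4 → average rank (3+4)/2 = 3.5.
Fay has value 1020 mm → rank 3.5.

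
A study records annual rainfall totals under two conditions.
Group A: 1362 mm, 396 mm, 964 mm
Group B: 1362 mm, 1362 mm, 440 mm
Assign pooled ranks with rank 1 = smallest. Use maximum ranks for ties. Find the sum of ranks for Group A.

10

Sorted (ascending): 396, 440, 964, 1362, 1362, 1362
The 3 values of 1362 occupy positions 4–6 → each gets rank 6.
Group A values → pooled ranks: 1362→6, 396→1, 964→3
Rank sum = 6 + 1 + 3 = 10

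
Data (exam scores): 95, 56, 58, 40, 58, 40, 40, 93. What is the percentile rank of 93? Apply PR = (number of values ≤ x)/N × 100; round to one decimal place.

N = 8.
Strictly below 93: 6. Equal to 93: 1.
PR = 7/8 × 100 = 87.5

87.5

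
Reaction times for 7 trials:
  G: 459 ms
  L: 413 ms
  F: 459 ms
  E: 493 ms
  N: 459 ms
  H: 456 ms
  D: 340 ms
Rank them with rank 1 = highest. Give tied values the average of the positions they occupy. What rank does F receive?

Sorted (descending): 493, 459, 459, 459, 456, 413, 340
The 3 values of 459 occupy positions 2–4 → average rank 3.
F has value 459 ms → rank 3.

3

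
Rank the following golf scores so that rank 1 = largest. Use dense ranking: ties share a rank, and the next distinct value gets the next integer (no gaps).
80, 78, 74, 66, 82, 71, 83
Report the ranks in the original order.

Sorted (descending): 83, 82, 80, 78, 74, 71, 66
No ties — each value takes its position as its rank.

3, 4, 5, 7, 2, 6, 1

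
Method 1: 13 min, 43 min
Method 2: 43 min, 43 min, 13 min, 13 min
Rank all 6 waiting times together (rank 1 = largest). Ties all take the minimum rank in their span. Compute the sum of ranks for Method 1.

5

Sorted (descending): 43, 43, 43, 13, 13, 13
The 3 values of 43 occupy positions 1–3 → each gets rank 1.
The 3 values of 13 occupy positions 4–6 → each gets rank 4.
Method 1 values → pooled ranks: 13→4, 43→1
Rank sum = 4 + 1 = 5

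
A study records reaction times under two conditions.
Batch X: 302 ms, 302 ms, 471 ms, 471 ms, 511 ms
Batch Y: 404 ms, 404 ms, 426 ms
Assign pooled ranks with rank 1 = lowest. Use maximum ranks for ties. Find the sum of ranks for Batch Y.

13

Sorted (ascending): 302, 302, 404, 404, 426, 471, 471, 511
The 2 values of 302 occupy positions 1–2 → each gets rank 2.
The 2 values of 404 occupy positions 3–4 → each gets rank 4.
The 2 values of 471 occupy positions 6–7 → each gets rank 7.
Batch Y values → pooled ranks: 404→4, 404→4, 426→5
Rank sum = 4 + 4 + 5 = 13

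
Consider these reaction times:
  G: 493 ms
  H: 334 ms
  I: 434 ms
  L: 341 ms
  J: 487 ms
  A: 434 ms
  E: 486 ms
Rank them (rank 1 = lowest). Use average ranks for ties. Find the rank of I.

Sorted (ascending): 334, 341, 434, 434, 486, 487, 493
The 2 values of 434 occupy positions 3–4 → average rank (3+4)/2 = 3.5.
I has value 434 ms → rank 3.5.

3.5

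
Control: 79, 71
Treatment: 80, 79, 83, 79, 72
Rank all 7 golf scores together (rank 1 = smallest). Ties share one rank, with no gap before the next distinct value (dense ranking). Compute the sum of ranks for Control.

4

Sorted (ascending): 71, 72, 79, 79, 79, 80, 83
The 3 values of 79 share dense rank 3.
Remaining distinct values take the next consecutive integers.
Control values → pooled ranks: 79→3, 71→1
Rank sum = 3 + 1 = 4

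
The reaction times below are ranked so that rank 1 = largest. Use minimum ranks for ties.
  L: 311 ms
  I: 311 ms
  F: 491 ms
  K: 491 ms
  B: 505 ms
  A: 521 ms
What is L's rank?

Sorted (descending): 521, 505, 491, 491, 311, 311
The 2 values of 491 occupy positions 3–4 → each gets rank 3.
The 2 values of 311 occupy positions 5–6 → each gets rank 5.
L has value 311 ms → rank 5.

5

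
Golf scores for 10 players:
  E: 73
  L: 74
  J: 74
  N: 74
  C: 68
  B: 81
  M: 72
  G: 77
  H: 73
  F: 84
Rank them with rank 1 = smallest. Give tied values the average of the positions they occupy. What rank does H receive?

Sorted (ascending): 68, 72, 73, 73, 74, 74, 74, 77, 81, 84
The 2 values of 73 occupy positions 3–4 → average rank (3+4)/2 = 3.5.
The 3 values of 74 occupy positions 5–7 → average rank 6.
H has value 73 → rank 3.5.

3.5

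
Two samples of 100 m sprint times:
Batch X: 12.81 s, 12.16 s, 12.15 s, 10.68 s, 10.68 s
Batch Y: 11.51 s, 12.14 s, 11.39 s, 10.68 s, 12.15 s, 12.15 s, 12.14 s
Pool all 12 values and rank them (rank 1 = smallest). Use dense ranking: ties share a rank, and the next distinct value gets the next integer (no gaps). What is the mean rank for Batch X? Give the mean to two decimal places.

4.00

Sorted (ascending): 10.68, 10.68, 10.68, 11.39, 11.51, 12.14, 12.14, 12.15, 12.15, 12.15, 12.16, 12.81
The 3 values of 10.68 share dense rank 1.
The 2 values of 12.14 share dense rank 4.
The 3 values of 12.15 share dense rank 5.
Remaining distinct values take the next consecutive integers.
Batch X values → pooled ranks: 12.81→7, 12.16→6, 12.15→5, 10.68→1, 10.68→1
Mean rank = (7 + 6 + 5 + 1 + 1) / 5 = 4.00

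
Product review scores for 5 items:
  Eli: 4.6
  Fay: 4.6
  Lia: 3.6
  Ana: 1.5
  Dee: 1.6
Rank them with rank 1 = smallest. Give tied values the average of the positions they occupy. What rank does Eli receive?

4.5

Sorted (ascending): 1.5, 1.6, 3.6, 4.6, 4.6
The 2 values of 4.6 occupy positions 4–5 → average rank (4+5)/2 = 4.5.
Eli has value 4.6 → rank 4.5.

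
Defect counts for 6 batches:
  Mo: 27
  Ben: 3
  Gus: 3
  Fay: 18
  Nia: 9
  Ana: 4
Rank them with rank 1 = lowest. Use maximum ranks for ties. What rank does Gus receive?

2

Sorted (ascending): 3, 3, 4, 9, 18, 27
The 2 values of 3 occupy positions 1–2 → each gets rank 2.
Gus has value 3 → rank 2.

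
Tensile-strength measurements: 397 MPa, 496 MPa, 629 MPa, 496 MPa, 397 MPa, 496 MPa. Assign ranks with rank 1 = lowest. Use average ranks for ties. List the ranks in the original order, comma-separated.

1.5, 4, 6, 4, 1.5, 4

Sorted (ascending): 397, 397, 496, 496, 496, 629
The 2 values of 397 occupy positions 1–2 → average rank (1+2)/2 = 1.5.
The 3 values of 496 occupy positions 3–5 → average rank 4.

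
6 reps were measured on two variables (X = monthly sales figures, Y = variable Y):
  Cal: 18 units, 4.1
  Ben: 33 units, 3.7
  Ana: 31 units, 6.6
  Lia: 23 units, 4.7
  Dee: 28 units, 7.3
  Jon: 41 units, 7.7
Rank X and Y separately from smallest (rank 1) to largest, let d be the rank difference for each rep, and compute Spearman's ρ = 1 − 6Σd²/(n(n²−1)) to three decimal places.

Ranks of variable 1: 1, 5, 4, 2, 3, 6
Ranks of variable 2: 2, 1, 4, 3, 5, 6
d = r₁ − r₂: -1, 4, 0, -1, -2, 0
d²: 1, 16, 0, 1, 4, 0; Σd² = 22
ρ = 1 − 6·22/(6·35) = 1 − 132/210 = 0.371

0.371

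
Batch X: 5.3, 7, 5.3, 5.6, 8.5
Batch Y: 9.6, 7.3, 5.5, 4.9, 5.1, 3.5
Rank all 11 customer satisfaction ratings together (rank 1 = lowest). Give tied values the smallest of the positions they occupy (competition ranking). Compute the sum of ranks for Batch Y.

Sorted (ascending): 3.5, 4.9, 5.1, 5.3, 5.3, 5.5, 5.6, 7, 7.3, 8.5, 9.6
The 2 values of 5.3 occupy positions 4–5 → each gets rank 4.
Batch Y values → pooled ranks: 9.6→11, 7.3→9, 5.5→6, 4.9→2, 5.1→3, 3.5→1
Rank sum = 11 + 9 + 6 + 2 + 3 + 1 = 32

32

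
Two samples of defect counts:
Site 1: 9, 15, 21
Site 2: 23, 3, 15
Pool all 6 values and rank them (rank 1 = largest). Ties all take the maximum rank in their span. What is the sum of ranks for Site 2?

Sorted (descending): 23, 21, 15, 15, 9, 3
The 2 values of 15 occupy positions 3–4 → each gets rank 4.
Site 2 values → pooled ranks: 23→1, 3→6, 15→4
Rank sum = 1 + 6 + 4 = 11

11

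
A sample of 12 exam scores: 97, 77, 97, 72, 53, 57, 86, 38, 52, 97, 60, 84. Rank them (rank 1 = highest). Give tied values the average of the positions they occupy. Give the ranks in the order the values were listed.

2, 6, 2, 7, 10, 9, 4, 12, 11, 2, 8, 5

Sorted (descending): 97, 97, 97, 86, 84, 77, 72, 60, 57, 53, 52, 38
The 3 values of 97 occupy positions 1–3 → average rank 2.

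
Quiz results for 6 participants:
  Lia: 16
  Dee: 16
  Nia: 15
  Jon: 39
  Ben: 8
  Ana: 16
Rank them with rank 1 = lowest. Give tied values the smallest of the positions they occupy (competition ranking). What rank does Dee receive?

Sorted (ascending): 8, 15, 16, 16, 16, 39
The 3 values of 16 occupy positions 3–5 → each gets rank 3.
Dee has value 16 → rank 3.

3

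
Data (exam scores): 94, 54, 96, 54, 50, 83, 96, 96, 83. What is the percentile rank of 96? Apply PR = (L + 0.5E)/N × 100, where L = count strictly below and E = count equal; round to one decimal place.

N = 9.
Strictly below 96: 6. Equal to 96: 3.
PR = (6 + 0.5·3)/9 × 100 = 83.3

83.3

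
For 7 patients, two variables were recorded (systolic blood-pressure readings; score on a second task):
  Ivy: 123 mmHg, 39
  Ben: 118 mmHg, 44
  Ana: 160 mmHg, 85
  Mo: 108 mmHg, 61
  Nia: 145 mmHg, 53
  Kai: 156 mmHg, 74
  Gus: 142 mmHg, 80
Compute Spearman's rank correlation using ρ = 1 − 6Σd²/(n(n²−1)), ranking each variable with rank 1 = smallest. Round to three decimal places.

Ranks of variable 1: 3, 2, 7, 1, 5, 6, 4
Ranks of variable 2: 1, 2, 7, 4, 3, 5, 6
d = r₁ − r₂: 2, 0, 0, -3, 2, 1, -2
d²: 4, 0, 0, 9, 4, 1, 4; Σd² = 22
ρ = 1 − 6·22/(7·48) = 1 − 132/336 = 0.607

0.607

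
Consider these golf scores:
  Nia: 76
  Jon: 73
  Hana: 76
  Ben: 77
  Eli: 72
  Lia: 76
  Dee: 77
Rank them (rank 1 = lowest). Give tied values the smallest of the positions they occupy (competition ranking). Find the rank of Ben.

Sorted (ascending): 72, 73, 76, 76, 76, 77, 77
The 3 values of 76 occupy positions 3–5 → each gets rank 3.
The 2 values of 77 occupy positions 6–7 → each gets rank 6.
Ben has value 77 → rank 6.

6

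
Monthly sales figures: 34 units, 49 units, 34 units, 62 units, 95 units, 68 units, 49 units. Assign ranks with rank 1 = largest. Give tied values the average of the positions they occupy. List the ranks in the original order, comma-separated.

Sorted (descending): 95, 68, 62, 49, 49, 34, 34
The 2 values of 49 occupy positions 4–5 → average rank (4+5)/2 = 4.5.
The 2 values of 34 occupy positions 6–7 → average rank (6+7)/2 = 6.5.

6.5, 4.5, 6.5, 3, 1, 2, 4.5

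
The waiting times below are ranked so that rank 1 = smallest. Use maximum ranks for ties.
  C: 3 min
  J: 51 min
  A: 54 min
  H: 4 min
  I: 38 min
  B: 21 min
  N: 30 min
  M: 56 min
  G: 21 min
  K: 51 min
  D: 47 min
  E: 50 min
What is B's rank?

Sorted (ascending): 3, 4, 21, 21, 30, 38, 47, 50, 51, 51, 54, 56
The 2 values of 21 occupy positions 3–4 → each gets rank 4.
The 2 values of 51 occupy positions 9–10 → each gets rank 10.
B has value 21 min → rank 4.

4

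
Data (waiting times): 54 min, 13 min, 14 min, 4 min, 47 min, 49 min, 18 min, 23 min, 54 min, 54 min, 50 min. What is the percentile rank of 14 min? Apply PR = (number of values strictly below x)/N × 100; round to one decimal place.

N = 11.
Strictly below 14: 2. Equal to 14: 1.
PR = 2/11 × 100 = 18.2

18.2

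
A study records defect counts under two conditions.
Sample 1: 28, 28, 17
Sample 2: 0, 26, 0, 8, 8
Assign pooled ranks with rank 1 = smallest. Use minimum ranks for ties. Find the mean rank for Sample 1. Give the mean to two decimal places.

Sorted (ascending): 0, 0, 8, 8, 17, 26, 28, 28
The 2 values of 0 occupy positions 1–2 → each gets rank 1.
The 2 values of 8 occupy positions 3–4 → each gets rank 3.
The 2 values of 28 occupy positions 7–8 → each gets rank 7.
Sample 1 values → pooled ranks: 28→7, 28→7, 17→5
Mean rank = (7 + 7 + 5) / 3 = 6.33

6.33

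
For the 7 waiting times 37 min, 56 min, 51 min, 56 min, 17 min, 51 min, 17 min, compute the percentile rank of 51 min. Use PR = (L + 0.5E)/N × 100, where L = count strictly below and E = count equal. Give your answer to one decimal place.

57.1

N = 7.
Strictly below 51: 3. Equal to 51: 2.
PR = (3 + 0.5·2)/7 × 100 = 57.1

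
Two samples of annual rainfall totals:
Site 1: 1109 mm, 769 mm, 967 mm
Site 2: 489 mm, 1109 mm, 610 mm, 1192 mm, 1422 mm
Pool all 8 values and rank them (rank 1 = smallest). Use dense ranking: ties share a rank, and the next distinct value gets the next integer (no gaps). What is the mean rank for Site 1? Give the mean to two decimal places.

Sorted (ascending): 489, 610, 769, 967, 1109, 1109, 1192, 1422
The 2 values of 1109 share dense rank 5.
Remaining distinct values take the next consecutive integers.
Site 1 values → pooled ranks: 1109→5, 769→3, 967→4
Mean rank = (5 + 3 + 4) / 3 = 4.00

4.00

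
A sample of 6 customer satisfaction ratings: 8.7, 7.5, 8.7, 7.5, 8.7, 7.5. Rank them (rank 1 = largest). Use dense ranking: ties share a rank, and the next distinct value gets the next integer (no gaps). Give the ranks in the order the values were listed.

Sorted (descending): 8.7, 8.7, 8.7, 7.5, 7.5, 7.5
The 3 values of 8.7 share dense rank 1.
The 3 values of 7.5 share dense rank 2.

1, 2, 1, 2, 1, 2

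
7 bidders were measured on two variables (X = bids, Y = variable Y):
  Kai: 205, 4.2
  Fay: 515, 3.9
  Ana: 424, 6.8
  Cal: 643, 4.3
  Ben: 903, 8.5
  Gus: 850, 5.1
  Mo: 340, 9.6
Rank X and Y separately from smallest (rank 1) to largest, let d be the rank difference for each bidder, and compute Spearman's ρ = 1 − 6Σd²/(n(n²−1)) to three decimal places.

0.143

Ranks of variable 1: 1, 4, 3, 5, 7, 6, 2
Ranks of variable 2: 2, 1, 5, 3, 6, 4, 7
d = r₁ − r₂: -1, 3, -2, 2, 1, 2, -5
d²: 1, 9, 4, 4, 1, 4, 25; Σd² = 48
ρ = 1 − 6·48/(7·48) = 1 − 288/336 = 0.143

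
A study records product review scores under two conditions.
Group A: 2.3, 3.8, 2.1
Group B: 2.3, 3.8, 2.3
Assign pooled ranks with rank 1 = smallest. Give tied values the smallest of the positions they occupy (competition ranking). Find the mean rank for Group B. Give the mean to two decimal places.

3.00

Sorted (ascending): 2.1, 2.3, 2.3, 2.3, 3.8, 3.8
The 3 values of 2.3 occupy positions 2–4 → each gets rank 2.
The 2 values of 3.8 occupy positions 5–6 → each gets rank 5.
Group B values → pooled ranks: 2.3→2, 3.8→5, 2.3→2
Mean rank = (2 + 5 + 2) / 3 = 3.00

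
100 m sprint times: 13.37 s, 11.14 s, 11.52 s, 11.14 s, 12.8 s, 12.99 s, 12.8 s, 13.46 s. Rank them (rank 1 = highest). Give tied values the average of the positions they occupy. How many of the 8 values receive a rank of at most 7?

6

Sorted (descending): 13.46, 13.37, 12.99, 12.8, 12.8, 11.52, 11.14, 11.14
The 2 values of 12.8 occupy positions 4–5 → average rank (4+5)/2 = 4.5.
The 2 values of 11.14 occupy positions 7–8 → average rank (7+8)/2 = 7.5.
Ranks ≤ 7: {1, 2, 3, 4.5, 4.5, 6} → 6 values.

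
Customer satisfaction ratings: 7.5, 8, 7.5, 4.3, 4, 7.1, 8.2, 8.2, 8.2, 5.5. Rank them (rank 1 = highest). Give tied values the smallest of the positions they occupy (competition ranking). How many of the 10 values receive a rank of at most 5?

Sorted (descending): 8.2, 8.2, 8.2, 8, 7.5, 7.5, 7.1, 5.5, 4.3, 4
The 3 values of 8.2 occupy positions 1–3 → each gets rank 1.
The 2 values of 7.5 occupy positions 5–6 → each gets rank 5.
Ranks ≤ 5: {1, 1, 1, 4, 5, 5} → 6 values.

6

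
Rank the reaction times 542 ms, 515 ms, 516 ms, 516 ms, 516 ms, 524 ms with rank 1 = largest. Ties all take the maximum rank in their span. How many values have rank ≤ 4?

Sorted (descending): 542, 524, 516, 516, 516, 515
The 3 values of 516 occupy positions 3–5 → each gets rank 5.
Ranks ≤ 4: {1, 2} → 2 values.

2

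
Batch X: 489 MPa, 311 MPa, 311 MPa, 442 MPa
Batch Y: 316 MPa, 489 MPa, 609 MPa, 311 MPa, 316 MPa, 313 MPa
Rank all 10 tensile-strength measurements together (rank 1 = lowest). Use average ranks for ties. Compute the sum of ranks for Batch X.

19.5

Sorted (ascending): 311, 311, 311, 313, 316, 316, 442, 489, 489, 609
The 3 values of 311 occupy positions 1–3 → average rank 2.
The 2 values of 316 occupy positions 5–6 → average rank (5+6)/2 = 5.5.
The 2 values of 489 occupy positions 8–9 → average rank (8+9)/2 = 8.5.
Batch X values → pooled ranks: 489→8.5, 311→2, 311→2, 442→7
Rank sum = 8.5 + 2 + 2 + 7 = 19.5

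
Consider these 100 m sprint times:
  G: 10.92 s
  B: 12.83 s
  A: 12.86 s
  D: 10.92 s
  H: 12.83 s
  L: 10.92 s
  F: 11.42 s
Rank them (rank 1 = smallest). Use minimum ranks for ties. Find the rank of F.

Sorted (ascending): 10.92, 10.92, 10.92, 11.42, 12.83, 12.83, 12.86
The 3 values of 10.92 occupy positions 1–3 → each gets rank 1.
The 2 values of 12.83 occupy positions 5–6 → each gets rank 5.
F has value 11.42 s → rank 4.

4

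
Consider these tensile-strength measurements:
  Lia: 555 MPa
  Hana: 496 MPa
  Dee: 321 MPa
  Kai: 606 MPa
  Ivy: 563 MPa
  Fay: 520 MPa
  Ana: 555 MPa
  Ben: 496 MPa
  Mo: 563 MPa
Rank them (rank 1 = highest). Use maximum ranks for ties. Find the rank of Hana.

Sorted (descending): 606, 563, 563, 555, 555, 520, 496, 496, 321
The 2 values of 563 occupy positions 2–3 → each gets rank 3.
The 2 values of 555 occupy positions 4–5 → each gets rank 5.
The 2 values of 496 occupy positions 7–8 → each gets rank 8.
Hana has value 496 MPa → rank 8.

8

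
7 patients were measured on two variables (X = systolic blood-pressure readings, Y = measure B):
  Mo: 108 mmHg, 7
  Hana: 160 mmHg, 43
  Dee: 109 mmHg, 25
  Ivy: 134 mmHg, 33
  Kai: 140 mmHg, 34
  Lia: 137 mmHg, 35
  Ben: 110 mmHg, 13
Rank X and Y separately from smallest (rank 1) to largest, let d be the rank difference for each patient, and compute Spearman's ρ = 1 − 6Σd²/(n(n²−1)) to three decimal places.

0.929

Ranks of variable 1: 1, 7, 2, 4, 6, 5, 3
Ranks of variable 2: 1, 7, 3, 4, 5, 6, 2
d = r₁ − r₂: 0, 0, -1, 0, 1, -1, 1
d²: 0, 0, 1, 0, 1, 1, 1; Σd² = 4
ρ = 1 − 6·4/(7·48) = 1 − 24/336 = 0.929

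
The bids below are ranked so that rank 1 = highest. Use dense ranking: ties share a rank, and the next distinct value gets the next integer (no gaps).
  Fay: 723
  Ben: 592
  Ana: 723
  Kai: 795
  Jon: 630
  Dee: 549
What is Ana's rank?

2

Sorted (descending): 795, 723, 723, 630, 592, 549
The 2 values of 723 share dense rank 2.
Remaining distinct values take the next consecutive integers.
Ana has value 723 → rank 2.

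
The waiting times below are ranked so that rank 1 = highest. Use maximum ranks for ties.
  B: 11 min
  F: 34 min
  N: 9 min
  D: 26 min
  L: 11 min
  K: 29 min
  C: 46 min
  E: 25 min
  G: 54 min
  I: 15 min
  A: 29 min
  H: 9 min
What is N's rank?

Sorted (descending): 54, 46, 34, 29, 29, 26, 25, 15, 11, 11, 9, 9
The 2 values of 29 occupy positions 4–5 → each gets rank 5.
The 2 values of 11 occupy positions 9–10 → each gets rank 10.
The 2 values of 9 occupy positions 11–12 → each gets rank 12.
N has value 9 min → rank 12.

12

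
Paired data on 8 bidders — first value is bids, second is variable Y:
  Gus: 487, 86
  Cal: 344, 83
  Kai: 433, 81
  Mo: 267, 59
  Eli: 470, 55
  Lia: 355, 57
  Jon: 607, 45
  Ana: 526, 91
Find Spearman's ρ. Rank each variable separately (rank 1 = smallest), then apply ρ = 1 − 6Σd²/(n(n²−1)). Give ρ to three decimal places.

Ranks of variable 1: 6, 2, 4, 1, 5, 3, 8, 7
Ranks of variable 2: 7, 6, 5, 4, 2, 3, 1, 8
d = r₁ − r₂: -1, -4, -1, -3, 3, 0, 7, -1
d²: 1, 16, 1, 9, 9, 0, 49, 1; Σd² = 86
ρ = 1 − 6·86/(8·63) = 1 − 516/504 = -0.024

-0.024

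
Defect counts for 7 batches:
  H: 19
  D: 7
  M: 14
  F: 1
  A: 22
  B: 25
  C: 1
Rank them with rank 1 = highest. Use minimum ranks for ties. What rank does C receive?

Sorted (descending): 25, 22, 19, 14, 7, 1, 1
The 2 values of 1 occupy positions 6–7 → each gets rank 6.
C has value 1 → rank 6.

6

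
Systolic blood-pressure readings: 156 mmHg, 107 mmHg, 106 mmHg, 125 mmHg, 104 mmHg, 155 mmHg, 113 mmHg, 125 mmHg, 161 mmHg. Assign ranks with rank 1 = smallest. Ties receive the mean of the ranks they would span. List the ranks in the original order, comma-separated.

Sorted (ascending): 104, 106, 107, 113, 125, 125, 155, 156, 161
The 2 values of 125 occupy positions 5–6 → average rank (5+6)/2 = 5.5.

8, 3, 2, 5.5, 1, 7, 4, 5.5, 9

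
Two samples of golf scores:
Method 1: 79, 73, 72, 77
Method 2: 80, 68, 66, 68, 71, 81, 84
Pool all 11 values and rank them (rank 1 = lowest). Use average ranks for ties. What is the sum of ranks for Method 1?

26

Sorted (ascending): 66, 68, 68, 71, 72, 73, 77, 79, 80, 81, 84
The 2 values of 68 occupy positions 2–3 → average rank (2+3)/2 = 2.5.
Method 1 values → pooled ranks: 79→8, 73→6, 72→5, 77→7
Rank sum = 8 + 6 + 5 + 7 = 26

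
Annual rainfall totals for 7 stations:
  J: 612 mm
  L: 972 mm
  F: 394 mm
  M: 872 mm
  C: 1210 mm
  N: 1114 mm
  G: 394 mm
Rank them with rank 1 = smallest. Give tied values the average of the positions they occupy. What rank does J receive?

3

Sorted (ascending): 394, 394, 612, 872, 972, 1114, 1210
The 2 values of 394 occupy positions 1–2 → average rank (1+2)/2 = 1.5.
J has value 612 mm → rank 3.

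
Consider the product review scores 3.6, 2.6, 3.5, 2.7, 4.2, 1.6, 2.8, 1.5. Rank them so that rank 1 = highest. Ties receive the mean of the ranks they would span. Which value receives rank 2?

Sorted (descending): 4.2, 3.6, 3.5, 2.8, 2.7, 2.6, 1.6, 1.5
No ties — each value takes its position as its rank.
Rank 2 → value 3.6.

3.6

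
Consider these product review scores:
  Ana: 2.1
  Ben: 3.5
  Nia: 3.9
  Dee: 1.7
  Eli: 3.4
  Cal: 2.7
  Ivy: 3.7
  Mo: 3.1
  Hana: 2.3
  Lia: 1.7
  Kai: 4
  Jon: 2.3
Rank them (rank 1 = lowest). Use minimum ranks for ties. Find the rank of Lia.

Sorted (ascending): 1.7, 1.7, 2.1, 2.3, 2.3, 2.7, 3.1, 3.4, 3.5, 3.7, 3.9, 4
The 2 values of 1.7 occupy positions 1–2 → each gets rank 1.
The 2 values of 2.3 occupy positions 4–5 → each gets rank 4.
Lia has value 1.7 → rank 1.

1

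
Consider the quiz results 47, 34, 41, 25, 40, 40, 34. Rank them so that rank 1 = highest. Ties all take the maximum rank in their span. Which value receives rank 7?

25

Sorted (descending): 47, 41, 40, 40, 34, 34, 25
The 2 values of 40 occupy positions 3–4 → each gets rank 4.
The 2 values of 34 occupy positions 5–6 → each gets rank 6.
Rank 7 → value 25.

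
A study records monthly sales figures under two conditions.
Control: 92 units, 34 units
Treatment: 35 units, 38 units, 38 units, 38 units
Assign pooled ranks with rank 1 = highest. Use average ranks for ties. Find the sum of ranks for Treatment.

14

Sorted (descending): 92, 38, 38, 38, 35, 34
The 3 values of 38 occupy positions 2–4 → average rank 3.
Treatment values → pooled ranks: 35→5, 38→3, 38→3, 38→3
Rank sum = 5 + 3 + 3 + 3 = 14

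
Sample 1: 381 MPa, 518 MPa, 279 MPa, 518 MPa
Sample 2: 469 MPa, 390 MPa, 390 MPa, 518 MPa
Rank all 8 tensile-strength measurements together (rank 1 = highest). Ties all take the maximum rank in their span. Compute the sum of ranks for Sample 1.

21

Sorted (descending): 518, 518, 518, 469, 390, 390, 381, 279
The 3 values of 518 occupy positions 1–3 → each gets rank 3.
The 2 values of 390 occupy positions 5–6 → each gets rank 6.
Sample 1 values → pooled ranks: 381→7, 518→3, 279→8, 518→3
Rank sum = 7 + 3 + 8 + 3 = 21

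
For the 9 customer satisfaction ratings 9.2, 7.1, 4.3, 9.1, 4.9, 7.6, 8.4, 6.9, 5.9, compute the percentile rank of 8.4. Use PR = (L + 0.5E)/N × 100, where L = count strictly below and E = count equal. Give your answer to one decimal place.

72.2

N = 9.
Strictly below 8.4: 6. Equal to 8.4: 1.
PR = (6 + 0.5·1)/9 × 100 = 72.2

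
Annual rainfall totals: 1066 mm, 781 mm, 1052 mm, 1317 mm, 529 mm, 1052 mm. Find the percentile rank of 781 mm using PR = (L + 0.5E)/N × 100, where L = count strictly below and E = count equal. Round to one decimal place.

N = 6.
Strictly below 781: 1. Equal to 781: 1.
PR = (1 + 0.5·1)/6 × 100 = 25.0

25.0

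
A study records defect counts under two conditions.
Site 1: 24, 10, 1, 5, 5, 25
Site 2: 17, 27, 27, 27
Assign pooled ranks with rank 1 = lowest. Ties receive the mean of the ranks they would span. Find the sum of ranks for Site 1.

Sorted (ascending): 1, 5, 5, 10, 17, 24, 25, 27, 27, 27
The 2 values of 5 occupy positions 2–3 → average rank (2+3)/2 = 2.5.
The 3 values of 27 occupy positions 8–10 → average rank 9.
Site 1 values → pooled ranks: 24→6, 10→4, 1→1, 5→2.5, 5→2.5, 25→7
Rank sum = 6 + 4 + 1 + 2.5 + 2.5 + 7 = 23

23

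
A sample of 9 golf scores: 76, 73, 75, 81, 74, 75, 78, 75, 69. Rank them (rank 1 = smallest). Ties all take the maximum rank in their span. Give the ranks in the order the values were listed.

Sorted (ascending): 69, 73, 74, 75, 75, 75, 76, 78, 81
The 3 values of 75 occupy positions 4–6 → each gets rank 6.

7, 2, 6, 9, 3, 6, 8, 6, 1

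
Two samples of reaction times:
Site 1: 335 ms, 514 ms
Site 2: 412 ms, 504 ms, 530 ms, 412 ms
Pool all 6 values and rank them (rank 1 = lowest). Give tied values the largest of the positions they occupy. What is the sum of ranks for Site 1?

Sorted (ascending): 335, 412, 412, 504, 514, 530
The 2 values of 412 occupy positions 2–3 → each gets rank 3.
Site 1 values → pooled ranks: 335→1, 514→5
Rank sum = 1 + 5 = 6

6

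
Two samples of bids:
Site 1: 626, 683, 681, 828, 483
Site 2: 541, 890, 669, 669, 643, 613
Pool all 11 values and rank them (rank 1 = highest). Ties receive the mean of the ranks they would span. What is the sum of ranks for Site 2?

Sorted (descending): 890, 828, 683, 681, 669, 669, 643, 626, 613, 541, 483
The 2 values of 669 occupy positions 5–6 → average rank (5+6)/2 = 5.5.
Site 2 values → pooled ranks: 541→10, 890→1, 669→5.5, 669→5.5, 643→7, 613→9
Rank sum = 10 + 1 + 5.5 + 5.5 + 7 + 9 = 38

38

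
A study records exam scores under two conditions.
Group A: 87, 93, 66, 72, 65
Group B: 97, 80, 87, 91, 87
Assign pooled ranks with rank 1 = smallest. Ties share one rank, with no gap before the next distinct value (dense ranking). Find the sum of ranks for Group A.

18

Sorted (ascending): 65, 66, 72, 80, 87, 87, 87, 91, 93, 97
The 3 values of 87 share dense rank 5.
Remaining distinct values take the next consecutive integers.
Group A values → pooled ranks: 87→5, 93→7, 66→2, 72→3, 65→1
Rank sum = 5 + 7 + 2 + 3 + 1 = 18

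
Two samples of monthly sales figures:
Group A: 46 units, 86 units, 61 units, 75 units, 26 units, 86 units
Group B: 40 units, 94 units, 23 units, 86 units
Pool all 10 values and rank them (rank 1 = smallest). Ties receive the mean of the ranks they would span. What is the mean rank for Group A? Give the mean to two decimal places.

Sorted (ascending): 23, 26, 40, 46, 61, 75, 86, 86, 86, 94
The 3 values of 86 occupy positions 7–9 → average rank 8.
Group A values → pooled ranks: 46→4, 86→8, 61→5, 75→6, 26→2, 86→8
Mean rank = (4 + 8 + 5 + 6 + 2 + 8) / 6 = 5.50

5.50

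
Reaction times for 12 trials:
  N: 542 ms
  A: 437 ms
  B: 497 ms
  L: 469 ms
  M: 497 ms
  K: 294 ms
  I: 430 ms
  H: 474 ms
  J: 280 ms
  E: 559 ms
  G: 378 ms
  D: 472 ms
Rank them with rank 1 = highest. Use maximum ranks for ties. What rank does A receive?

8

Sorted (descending): 559, 542, 497, 497, 474, 472, 469, 437, 430, 378, 294, 280
The 2 values of 497 occupy positions 3–4 → each gets rank 4.
A has value 437 ms → rank 8.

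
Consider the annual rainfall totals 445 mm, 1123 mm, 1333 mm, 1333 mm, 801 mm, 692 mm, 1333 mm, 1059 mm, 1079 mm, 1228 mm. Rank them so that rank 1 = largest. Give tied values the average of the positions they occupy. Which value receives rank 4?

1228

Sorted (descending): 1333, 1333, 1333, 1228, 1123, 1079, 1059, 801, 692, 445
The 3 values of 1333 occupy positions 1–3 → average rank 2.
Rank 4 → value 1228.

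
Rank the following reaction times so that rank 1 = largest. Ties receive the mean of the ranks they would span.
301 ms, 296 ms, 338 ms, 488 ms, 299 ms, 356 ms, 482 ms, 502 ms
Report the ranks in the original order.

Sorted (descending): 502, 488, 482, 356, 338, 301, 299, 296
No ties — each value takes its position as its rank.

6, 8, 5, 2, 7, 4, 3, 1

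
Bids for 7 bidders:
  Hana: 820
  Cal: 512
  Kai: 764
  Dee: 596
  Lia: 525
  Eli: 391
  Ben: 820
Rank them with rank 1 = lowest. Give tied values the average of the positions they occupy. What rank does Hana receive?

Sorted (ascending): 391, 512, 525, 596, 764, 820, 820
The 2 values of 820 occupy positions 6–7 → average rank (6+7)/2 = 6.5.
Hana has value 820 → rank 6.5.

6.5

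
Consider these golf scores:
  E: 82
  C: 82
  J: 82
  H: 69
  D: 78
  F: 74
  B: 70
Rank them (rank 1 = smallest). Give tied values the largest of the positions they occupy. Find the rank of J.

Sorted (ascending): 69, 70, 74, 78, 82, 82, 82
The 3 values of 82 occupy positions 5–7 → each gets rank 7.
J has value 82 → rank 7.

7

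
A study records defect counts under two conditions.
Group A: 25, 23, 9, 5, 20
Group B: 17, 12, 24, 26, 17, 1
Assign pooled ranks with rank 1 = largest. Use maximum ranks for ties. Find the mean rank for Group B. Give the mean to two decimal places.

Sorted (descending): 26, 25, 24, 23, 20, 17, 17, 12, 9, 5, 1
The 2 values of 17 occupy positions 6–7 → each gets rank 7.
Group B values → pooled ranks: 17→7, 12→8, 24→3, 26→1, 17→7, 1→11
Mean rank = (7 + 8 + 3 + 1 + 7 + 11) / 6 = 6.17

6.17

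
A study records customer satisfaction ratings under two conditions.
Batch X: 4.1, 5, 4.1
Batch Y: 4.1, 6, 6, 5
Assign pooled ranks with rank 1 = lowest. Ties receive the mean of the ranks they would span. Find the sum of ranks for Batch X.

Sorted (ascending): 4.1, 4.1, 4.1, 5, 5, 6, 6
The 3 values of 4.1 occupy positions 1–3 → average rank 2.
The 2 values of 5 occupy positions 4–5 → average rank (4+5)/2 = 4.5.
The 2 values of 6 occupy positions 6–7 → average rank (6+7)/2 = 6.5.
Batch X values → pooled ranks: 4.1→2, 5→4.5, 4.1→2
Rank sum = 2 + 4.5 + 2 = 8.5

8.5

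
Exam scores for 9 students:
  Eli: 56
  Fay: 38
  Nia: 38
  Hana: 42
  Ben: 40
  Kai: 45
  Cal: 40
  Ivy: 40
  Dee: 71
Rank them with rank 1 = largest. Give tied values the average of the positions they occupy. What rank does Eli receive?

Sorted (descending): 71, 56, 45, 42, 40, 40, 40, 38, 38
The 3 values of 40 occupy positions 5–7 → average rank 6.
The 2 values of 38 occupy positions 8–9 → average rank (8+9)/2 = 8.5.
Eli has value 56 → rank 2.

2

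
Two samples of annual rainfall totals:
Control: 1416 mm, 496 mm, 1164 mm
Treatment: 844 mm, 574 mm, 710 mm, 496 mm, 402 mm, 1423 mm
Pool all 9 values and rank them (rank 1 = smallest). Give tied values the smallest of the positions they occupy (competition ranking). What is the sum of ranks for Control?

Sorted (ascending): 402, 496, 496, 574, 710, 844, 1164, 1416, 1423
The 2 values of 496 occupy positions 2–3 → each gets rank 2.
Control values → pooled ranks: 1416→8, 496→2, 1164→7
Rank sum = 8 + 2 + 7 = 17

17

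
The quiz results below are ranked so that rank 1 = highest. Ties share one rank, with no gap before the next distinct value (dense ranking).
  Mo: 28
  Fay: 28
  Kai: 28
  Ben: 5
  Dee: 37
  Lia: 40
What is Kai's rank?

Sorted (descending): 40, 37, 28, 28, 28, 5
The 3 values of 28 share dense rank 3.
Remaining distinct values take the next consecutive integers.
Kai has value 28 → rank 3.

3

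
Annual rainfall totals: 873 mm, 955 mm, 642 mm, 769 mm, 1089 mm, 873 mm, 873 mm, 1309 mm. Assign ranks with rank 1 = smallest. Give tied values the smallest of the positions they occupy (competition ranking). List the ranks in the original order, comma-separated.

3, 6, 1, 2, 7, 3, 3, 8

Sorted (ascending): 642, 769, 873, 873, 873, 955, 1089, 1309
The 3 values of 873 occupy positions 3–5 → each gets rank 3.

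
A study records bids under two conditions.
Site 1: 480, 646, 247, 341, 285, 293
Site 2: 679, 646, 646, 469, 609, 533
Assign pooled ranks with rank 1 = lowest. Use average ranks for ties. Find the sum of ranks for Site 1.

Sorted (ascending): 247, 285, 293, 341, 469, 480, 533, 609, 646, 646, 646, 679
The 3 values of 646 occupy positions 9–11 → average rank 10.
Site 1 values → pooled ranks: 480→6, 646→10, 247→1, 341→4, 285→2, 293→3
Rank sum = 6 + 10 + 1 + 4 + 2 + 3 = 26

26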